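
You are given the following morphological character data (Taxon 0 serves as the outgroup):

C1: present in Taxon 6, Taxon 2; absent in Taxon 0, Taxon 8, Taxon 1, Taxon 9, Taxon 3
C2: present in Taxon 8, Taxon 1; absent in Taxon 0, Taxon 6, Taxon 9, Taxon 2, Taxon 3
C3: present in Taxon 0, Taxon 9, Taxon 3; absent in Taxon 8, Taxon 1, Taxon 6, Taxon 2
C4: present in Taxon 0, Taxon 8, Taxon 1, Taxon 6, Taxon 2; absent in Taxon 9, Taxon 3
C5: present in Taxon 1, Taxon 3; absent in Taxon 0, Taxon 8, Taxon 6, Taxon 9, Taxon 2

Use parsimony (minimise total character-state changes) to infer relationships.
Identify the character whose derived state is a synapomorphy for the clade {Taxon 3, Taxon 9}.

C4

Character polarity is set by the outgroup: the derived state is whichever differs from the outgroup's state, so for C3, C4 the derived state is 'absent', and for the remaining characters it is 'present'.
C1 (derived state 'present') is shared by Taxon 2 and Taxon 6 — a synapomorphy uniting that clade.
C2 (derived state 'present') is shared by Taxon 1 and Taxon 8 — a synapomorphy uniting that clade.
C3: derived state 'absent' in Taxon 1, Taxon 2, Taxon 6, and Taxon 8 only — synapomorphy for {Taxon 1, Taxon 2, Taxon 6, Taxon 8}.
Only Taxon 3 and Taxon 9 show the derived state 'absent' for C4, supporting them as a clade.
C5 (state 'present') occurs in Taxon 1 and Taxon 3 but conflicts with the nesting implied by the other characters — most parsimoniously interpreted as homoplasy.
Most parsimonious ingroup topology: (((Taxon 8,Taxon 1),(Taxon 6,Taxon 2)),(Taxon 9,Taxon 3)).
The clade {Taxon 3, Taxon 9} is supported by C4: its derived state 'absent' occurs in exactly those taxa and in no other taxon (including the outgroup).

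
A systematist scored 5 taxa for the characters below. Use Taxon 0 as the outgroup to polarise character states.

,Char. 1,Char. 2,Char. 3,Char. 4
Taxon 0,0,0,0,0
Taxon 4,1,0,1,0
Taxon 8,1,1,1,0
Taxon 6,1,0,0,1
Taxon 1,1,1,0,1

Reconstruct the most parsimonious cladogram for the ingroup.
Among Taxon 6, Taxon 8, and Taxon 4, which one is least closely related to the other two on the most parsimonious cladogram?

Taxon 6

The outgroup has state '0' for every character, so '1' is the derived state throughout.
All ingroup taxa share the derived state '1' for Char. 1; it defines the ingroup but does not resolve relationships within it.
Char. 2 groups Taxon 1 and Taxon 8, which is incompatible with the clades supported by the remaining characters; treating it as convergent (homoplasy) costs fewer steps than any alternative tree.
Char. 3 (derived state '1') is shared by Taxon 4 and Taxon 8 — a synapomorphy uniting that clade.
Char. 4 (derived state '1') is shared by Taxon 1 and Taxon 6 — a synapomorphy uniting that clade.
Most parsimonious ingroup topology: ((Taxon 4,Taxon 8),(Taxon 6,Taxon 1)).
Taxon 4 and Taxon 8 share a more recent common ancestor with each other than either does with Taxon 6, so Taxon 6 is the least closely related of the three.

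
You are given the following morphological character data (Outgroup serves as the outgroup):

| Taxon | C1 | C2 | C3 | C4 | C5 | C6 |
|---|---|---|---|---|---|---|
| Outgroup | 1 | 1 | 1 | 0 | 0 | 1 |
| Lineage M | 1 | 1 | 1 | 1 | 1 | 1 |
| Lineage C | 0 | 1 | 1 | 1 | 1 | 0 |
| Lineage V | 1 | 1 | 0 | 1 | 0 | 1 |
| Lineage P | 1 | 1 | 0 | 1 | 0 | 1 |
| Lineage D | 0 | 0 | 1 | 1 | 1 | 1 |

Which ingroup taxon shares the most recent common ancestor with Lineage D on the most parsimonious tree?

Character polarity is set by the outgroup: the derived state is whichever differs from the outgroup's state, so for C1, C2, C3, C6 the derived state is '0', and for the remaining characters it is '1'.
C1: derived state '0' in Lineage C and Lineage D only — synapomorphy for {Lineage C, Lineage D}.
C2 (derived state '0') is unique to Lineage D (autapomorphy; uninformative for grouping).
C3: derived state '0' in Lineage P and Lineage V only — synapomorphy for {Lineage P, Lineage V}.
All ingroup taxa share the derived state '1' for C4; it defines the ingroup but does not resolve relationships within it.
Only Lineage C, Lineage D, and Lineage M show the derived state '1' for C5, supporting them as a clade.
C6 (derived state '0') is unique to Lineage C (autapomorphy; uninformative for grouping).
Most parsimonious ingroup topology: ((Lineage M,(Lineage C,Lineage D)),(Lineage V,Lineage P)).
Lineage D and Lineage C form a cherry on this tree, so they are sister taxa.

Lineage C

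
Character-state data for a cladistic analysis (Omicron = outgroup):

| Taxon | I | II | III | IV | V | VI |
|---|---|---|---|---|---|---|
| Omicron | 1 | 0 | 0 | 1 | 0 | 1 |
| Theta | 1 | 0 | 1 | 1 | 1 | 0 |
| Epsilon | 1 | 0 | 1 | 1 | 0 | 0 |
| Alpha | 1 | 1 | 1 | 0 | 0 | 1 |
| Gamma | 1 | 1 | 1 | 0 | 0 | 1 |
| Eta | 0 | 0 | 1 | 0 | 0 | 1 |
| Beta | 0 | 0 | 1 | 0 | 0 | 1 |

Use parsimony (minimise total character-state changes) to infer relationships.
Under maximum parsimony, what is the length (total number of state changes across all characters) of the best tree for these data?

Character polarity is set by the outgroup: the derived state is whichever differs from the outgroup's state, so for I, IV, VI the derived state is '0', and for the remaining characters it is '1'.
I: derived state '0' in Beta and Eta only — synapomorphy for {Beta, Eta}.
II: derived state '1' in Alpha and Gamma only — synapomorphy for {Alpha, Gamma}.
III (derived state '1') is shared by all ingroup taxa — unites the whole ingroup.
IV (derived state '0') is shared by Alpha, Beta, Eta, and Gamma — a synapomorphy uniting that clade.
V: derived state '1' in Theta only — an autapomorphy, so it tells us nothing about relationships among taxa.
VI (derived state '0') is shared by Epsilon and Theta — a synapomorphy uniting that clade.
Most parsimonious ingroup topology: ((Theta,Epsilon),((Alpha,Gamma),(Eta,Beta))).
Changes per character on this tree: I: 1; II: 1; III: 1; IV: 1; V: 1; VI: 1.
Total = 6.

6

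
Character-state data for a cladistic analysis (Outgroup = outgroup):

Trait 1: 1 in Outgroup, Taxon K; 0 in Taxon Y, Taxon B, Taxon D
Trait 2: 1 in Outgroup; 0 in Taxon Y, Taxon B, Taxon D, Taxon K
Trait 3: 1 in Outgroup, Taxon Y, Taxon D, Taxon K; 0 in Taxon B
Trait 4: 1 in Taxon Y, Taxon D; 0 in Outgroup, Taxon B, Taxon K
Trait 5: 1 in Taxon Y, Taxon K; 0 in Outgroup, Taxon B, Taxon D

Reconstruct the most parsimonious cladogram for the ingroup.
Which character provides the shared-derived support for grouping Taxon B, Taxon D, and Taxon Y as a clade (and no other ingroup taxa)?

Character polarity is set by the outgroup: the derived state is whichever differs from the outgroup's state, so for Trait 1, Trait 2, Trait 3 the derived state is '0', and for the remaining characters it is '1'.
Only Taxon B, Taxon D, and Taxon Y show the derived state '0' for Trait 1, supporting them as a clade.
Trait 2 (derived state '0') is shared by all ingroup taxa — unites the whole ingroup.
Trait 3: derived state '0' in Taxon B only — an autapomorphy, so it tells us nothing about relationships among taxa.
Trait 4: derived state '1' in Taxon D and Taxon Y only — synapomorphy for {Taxon D, Taxon Y}.
Trait 5 groups Taxon K and Taxon Y, which is incompatible with the clades supported by the remaining characters; treating it as convergent (homoplasy) costs fewer steps than any alternative tree.
Most parsimonious ingroup topology: (((Taxon Y,Taxon D),Taxon B),Taxon K).
The clade {Taxon B, Taxon D, Taxon Y} is supported by Trait 1: its derived state '0' occurs in exactly those taxa and in no other taxon (including the outgroup).

Trait 1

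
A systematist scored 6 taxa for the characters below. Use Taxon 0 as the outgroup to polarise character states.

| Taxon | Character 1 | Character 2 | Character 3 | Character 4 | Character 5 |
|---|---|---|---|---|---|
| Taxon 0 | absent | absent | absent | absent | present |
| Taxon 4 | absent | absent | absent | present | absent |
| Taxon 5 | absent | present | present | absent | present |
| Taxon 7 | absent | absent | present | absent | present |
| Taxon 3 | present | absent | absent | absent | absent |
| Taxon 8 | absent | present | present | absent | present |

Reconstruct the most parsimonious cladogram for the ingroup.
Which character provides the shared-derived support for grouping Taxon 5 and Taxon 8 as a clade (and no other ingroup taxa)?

Character 2

Character polarity is set by the outgroup: the derived state is whichever differs from the outgroup's state, so for Character 5 the derived state is 'absent', and for the remaining characters it is 'present'.
Character 1: derived state 'present' in Taxon 3 only — an autapomorphy, so it tells us nothing about relationships among taxa.
Only Taxon 5 and Taxon 8 show the derived state 'present' for Character 2, supporting them as a clade.
Character 3 (derived state 'present') is shared by Taxon 5, Taxon 7, and Taxon 8 — a synapomorphy uniting that clade.
Character 4: derived state 'present' in Taxon 4 only — an autapomorphy, so it tells us nothing about relationships among taxa.
Character 5 (derived state 'absent') is shared by Taxon 3 and Taxon 4 — a synapomorphy uniting that clade.
Most parsimonious ingroup topology: ((Taxon 4,Taxon 3),((Taxon 5,Taxon 8),Taxon 7)).
The clade {Taxon 5, Taxon 8} is supported by Character 2: its derived state 'present' occurs in exactly those taxa and in no other taxon (including the outgroup).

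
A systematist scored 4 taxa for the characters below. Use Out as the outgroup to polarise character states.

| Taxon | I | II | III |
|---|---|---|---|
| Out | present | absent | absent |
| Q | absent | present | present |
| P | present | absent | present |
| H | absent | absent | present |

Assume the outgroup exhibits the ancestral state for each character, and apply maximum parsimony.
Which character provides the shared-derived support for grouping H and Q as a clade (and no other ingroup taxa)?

I

Character polarity is set by the outgroup: the derived state is whichever differs from the outgroup's state, so for I the derived state is 'absent', and for the remaining characters it is 'present'.
Only H and Q show the derived state 'absent' for I, supporting them as a clade.
II: derived state 'present' in Q only — an autapomorphy, so it tells us nothing about relationships among taxa.
III (derived state 'present') is shared by all ingroup taxa — unites the whole ingroup.
Most parsimonious ingroup topology: ((Q,H),P).
The clade {H, Q} is supported by I: its derived state 'absent' occurs in exactly those taxa and in no other taxon (including the outgroup).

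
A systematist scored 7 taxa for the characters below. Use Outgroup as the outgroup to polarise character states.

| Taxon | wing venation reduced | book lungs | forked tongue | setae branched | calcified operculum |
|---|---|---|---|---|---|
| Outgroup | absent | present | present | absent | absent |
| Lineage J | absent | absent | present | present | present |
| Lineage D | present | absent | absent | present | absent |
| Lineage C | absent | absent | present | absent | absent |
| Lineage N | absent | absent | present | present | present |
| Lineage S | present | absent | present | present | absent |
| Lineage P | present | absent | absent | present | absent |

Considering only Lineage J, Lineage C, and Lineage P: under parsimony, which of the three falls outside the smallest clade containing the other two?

Character polarity is set by the outgroup: the derived state is whichever differs from the outgroup's state, so for book lungs, forked tongue the derived state is 'absent', and for the remaining characters it is 'present'.
Only Lineage D, Lineage P, and Lineage S show the derived state 'present' for wing venation reduced, supporting them as a clade.
All ingroup taxa share the derived state 'absent' for book lungs; it defines the ingroup but does not resolve relationships within it.
forked tongue (derived state 'absent') is shared by Lineage D and Lineage P — a synapomorphy uniting that clade.
Only Lineage D, Lineage J, Lineage N, Lineage P, and Lineage S show the derived state 'present' for setae branched, supporting them as a clade.
Only Lineage J and Lineage N show the derived state 'present' for calcified operculum, supporting them as a clade.
Most parsimonious ingroup topology: (((Lineage J,Lineage N),((Lineage D,Lineage P),Lineage S)),Lineage C).
Lineage P and Lineage J share a more recent common ancestor with each other than either does with Lineage C, so Lineage C is the least closely related of the three.

Lineage C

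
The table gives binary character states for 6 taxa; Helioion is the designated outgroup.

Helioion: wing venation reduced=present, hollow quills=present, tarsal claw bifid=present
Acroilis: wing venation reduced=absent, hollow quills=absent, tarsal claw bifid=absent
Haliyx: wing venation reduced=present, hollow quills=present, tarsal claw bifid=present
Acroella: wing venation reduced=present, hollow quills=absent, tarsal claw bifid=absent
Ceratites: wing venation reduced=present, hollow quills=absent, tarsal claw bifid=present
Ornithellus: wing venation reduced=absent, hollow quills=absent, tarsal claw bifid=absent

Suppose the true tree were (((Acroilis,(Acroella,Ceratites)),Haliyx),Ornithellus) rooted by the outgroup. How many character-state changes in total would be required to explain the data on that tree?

7

Map each character onto (((Acroilis,(Acroella,Ceratites)),Haliyx),Ornithellus) (rooted by Helioion) and count the minimum state changes it requires (Fitch parsimony):
wing venation reduced: 2; hollow quills: 2; tarsal claw bifid: 3.
Total tree length = 7.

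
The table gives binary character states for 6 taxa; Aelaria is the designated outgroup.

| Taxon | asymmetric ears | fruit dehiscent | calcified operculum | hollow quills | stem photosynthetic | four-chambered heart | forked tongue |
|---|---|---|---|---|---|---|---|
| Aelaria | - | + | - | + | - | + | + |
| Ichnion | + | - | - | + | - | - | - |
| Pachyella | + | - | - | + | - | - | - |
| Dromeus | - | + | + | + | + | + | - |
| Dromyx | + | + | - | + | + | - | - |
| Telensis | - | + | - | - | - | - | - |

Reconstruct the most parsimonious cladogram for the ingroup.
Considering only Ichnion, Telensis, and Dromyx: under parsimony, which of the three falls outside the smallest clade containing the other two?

Character polarity is set by the outgroup: the derived state is whichever differs from the outgroup's state, so for fruit dehiscent, hollow quills, four-chambered heart, forked tongue the derived state is '-', and for the remaining characters it is '+'.
Only Dromyx, Ichnion, and Pachyella show the derived state '+' for asymmetric ears, supporting them as a clade.
Only Ichnion and Pachyella show the derived state '-' for fruit dehiscent, supporting them as a clade.
calcified operculum (derived state '+') is unique to Dromeus (autapomorphy; uninformative for grouping).
hollow quills: derived state '-' in Telensis only — an autapomorphy, so it tells us nothing about relationships among taxa.
stem photosynthetic groups Dromeus and Dromyx, which is incompatible with the clades supported by the remaining characters; treating it as convergent (homoplasy) costs fewer steps than any alternative tree.
four-chambered heart: derived state '-' in Dromyx, Ichnion, Pachyella, and Telensis only — synapomorphy for {Dromyx, Ichnion, Pachyella, Telensis}.
All ingroup taxa share the derived state '-' for forked tongue; it defines the ingroup but does not resolve relationships within it.
Most parsimonious ingroup topology: ((((Ichnion,Pachyella),Dromyx),Telensis),Dromeus).
Dromyx and Ichnion share a more recent common ancestor with each other than either does with Telensis, so Telensis is the least closely related of the three.

Telensis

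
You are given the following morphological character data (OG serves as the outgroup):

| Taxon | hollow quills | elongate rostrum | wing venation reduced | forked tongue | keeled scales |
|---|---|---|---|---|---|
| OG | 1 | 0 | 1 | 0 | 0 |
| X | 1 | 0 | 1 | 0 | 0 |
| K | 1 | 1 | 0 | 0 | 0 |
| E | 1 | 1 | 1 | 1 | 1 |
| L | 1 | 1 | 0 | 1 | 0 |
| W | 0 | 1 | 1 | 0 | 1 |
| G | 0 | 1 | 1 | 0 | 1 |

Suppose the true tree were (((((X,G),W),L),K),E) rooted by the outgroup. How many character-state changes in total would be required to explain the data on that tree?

Map each character onto (((((X,G),W),L),K),E) (rooted by OG) and count the minimum state changes it requires (Fitch parsimony):
hollow quills: 2; elongate rostrum: 2; wing venation reduced: 2; forked tongue: 2; keeled scales: 3.
Total tree length = 11.

11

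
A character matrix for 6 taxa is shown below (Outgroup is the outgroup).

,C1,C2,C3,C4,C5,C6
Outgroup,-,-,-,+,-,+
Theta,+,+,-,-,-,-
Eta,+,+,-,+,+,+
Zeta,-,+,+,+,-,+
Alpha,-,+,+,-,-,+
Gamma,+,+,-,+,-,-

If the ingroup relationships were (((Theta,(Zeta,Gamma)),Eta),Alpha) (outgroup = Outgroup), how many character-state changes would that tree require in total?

Map each character onto (((Theta,(Zeta,Gamma)),Eta),Alpha) (rooted by Outgroup) and count the minimum state changes it requires (Fitch parsimony):
C1: 2; C2: 1; C3: 2; C4: 2; C5: 1; C6: 2.
Total tree length = 10.

10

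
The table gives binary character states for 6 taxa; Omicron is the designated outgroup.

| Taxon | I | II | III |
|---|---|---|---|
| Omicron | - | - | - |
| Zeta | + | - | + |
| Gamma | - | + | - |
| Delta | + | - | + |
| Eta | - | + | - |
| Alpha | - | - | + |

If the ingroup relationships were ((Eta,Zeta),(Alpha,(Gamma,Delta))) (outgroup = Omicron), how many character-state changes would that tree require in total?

7

Map each character onto ((Eta,Zeta),(Alpha,(Gamma,Delta))) (rooted by Omicron) and count the minimum state changes it requires (Fitch parsimony):
I: 2; II: 2; III: 3.
Total tree length = 7.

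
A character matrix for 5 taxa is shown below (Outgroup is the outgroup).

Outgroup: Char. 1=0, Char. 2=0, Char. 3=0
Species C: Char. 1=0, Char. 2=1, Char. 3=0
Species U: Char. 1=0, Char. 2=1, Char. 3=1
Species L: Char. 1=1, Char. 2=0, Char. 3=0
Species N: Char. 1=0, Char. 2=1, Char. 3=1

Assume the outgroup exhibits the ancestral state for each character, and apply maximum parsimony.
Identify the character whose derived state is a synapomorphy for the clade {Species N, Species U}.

Char. 3

The outgroup has state '0' for every character, so '1' is the derived state throughout.
Char. 1: derived state '1' in Species L only — an autapomorphy, so it tells us nothing about relationships among taxa.
Char. 2: derived state '1' in Species C, Species N, and Species U only — synapomorphy for {Species C, Species N, Species U}.
Only Species N and Species U show the derived state '1' for Char. 3, supporting them as a clade.
Most parsimonious ingroup topology: ((Species C,(Species U,Species N)),Species L).
The clade {Species N, Species U} is supported by Char. 3: its derived state '1' occurs in exactly those taxa and in no other taxon (including the outgroup).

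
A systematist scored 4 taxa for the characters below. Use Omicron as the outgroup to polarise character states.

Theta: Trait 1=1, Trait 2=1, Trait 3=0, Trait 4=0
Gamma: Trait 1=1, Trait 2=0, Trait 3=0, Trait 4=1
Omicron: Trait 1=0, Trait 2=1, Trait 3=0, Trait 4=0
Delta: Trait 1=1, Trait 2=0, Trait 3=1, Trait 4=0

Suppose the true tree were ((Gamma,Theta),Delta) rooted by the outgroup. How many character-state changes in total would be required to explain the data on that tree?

5

Map each character onto ((Gamma,Theta),Delta) (rooted by Omicron) and count the minimum state changes it requires (Fitch parsimony):
Trait 1: 1; Trait 2: 2; Trait 3: 1; Trait 4: 1.
Total tree length = 5.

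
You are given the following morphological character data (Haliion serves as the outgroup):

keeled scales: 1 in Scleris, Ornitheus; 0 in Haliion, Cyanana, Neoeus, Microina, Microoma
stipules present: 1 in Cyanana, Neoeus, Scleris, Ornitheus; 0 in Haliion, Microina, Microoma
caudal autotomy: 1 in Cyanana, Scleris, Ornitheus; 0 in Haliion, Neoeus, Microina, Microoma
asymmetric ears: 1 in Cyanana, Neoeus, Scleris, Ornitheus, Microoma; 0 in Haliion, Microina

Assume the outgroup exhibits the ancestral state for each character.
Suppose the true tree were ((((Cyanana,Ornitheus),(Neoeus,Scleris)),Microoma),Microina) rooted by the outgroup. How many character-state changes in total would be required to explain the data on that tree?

6

Map each character onto ((((Cyanana,Ornitheus),(Neoeus,Scleris)),Microoma),Microina) (rooted by Haliion) and count the minimum state changes it requires (Fitch parsimony):
keeled scales: 2; stipules present: 1; caudal autotomy: 2; asymmetric ears: 1.
Total tree length = 6.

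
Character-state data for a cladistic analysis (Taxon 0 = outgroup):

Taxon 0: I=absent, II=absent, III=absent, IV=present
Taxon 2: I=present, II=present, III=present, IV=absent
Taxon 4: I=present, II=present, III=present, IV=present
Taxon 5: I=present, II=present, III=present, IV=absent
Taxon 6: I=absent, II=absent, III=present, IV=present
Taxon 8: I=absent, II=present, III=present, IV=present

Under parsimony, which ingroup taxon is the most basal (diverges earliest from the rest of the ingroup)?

Taxon 6

Character polarity is set by the outgroup: the derived state is whichever differs from the outgroup's state, so for IV the derived state is 'absent', and for the remaining characters it is 'present'.
I (derived state 'present') is shared by Taxon 2, Taxon 4, and Taxon 5 — a synapomorphy uniting that clade.
II (derived state 'present') is shared by Taxon 2, Taxon 4, Taxon 5, and Taxon 8 — a synapomorphy uniting that clade.
All ingroup taxa share the derived state 'present' for III; it defines the ingroup but does not resolve relationships within it.
Only Taxon 2 and Taxon 5 show the derived state 'absent' for IV, supporting them as a clade.
Most parsimonious ingroup topology: ((((Taxon 2,Taxon 5),Taxon 4),Taxon 8),Taxon 6).
Taxon 6 is sister to the clade containing all other ingroup taxa, so it is the earliest-diverging (most basal) ingroup lineage.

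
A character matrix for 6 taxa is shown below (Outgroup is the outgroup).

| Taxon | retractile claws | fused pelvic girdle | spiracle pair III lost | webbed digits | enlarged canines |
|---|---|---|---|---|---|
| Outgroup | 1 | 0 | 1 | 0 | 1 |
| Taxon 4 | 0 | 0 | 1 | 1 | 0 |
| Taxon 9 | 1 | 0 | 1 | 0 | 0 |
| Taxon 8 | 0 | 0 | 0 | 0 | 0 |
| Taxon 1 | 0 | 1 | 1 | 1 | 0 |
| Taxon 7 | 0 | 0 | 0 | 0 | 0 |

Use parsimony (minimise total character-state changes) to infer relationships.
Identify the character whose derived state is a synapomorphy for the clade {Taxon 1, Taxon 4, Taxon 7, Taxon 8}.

Character polarity is set by the outgroup: the derived state is whichever differs from the outgroup's state, so for retractile claws, spiracle pair III lost, enlarged canines the derived state is '0', and for the remaining characters it is '1'.
retractile claws: derived state '0' in Taxon 1, Taxon 4, Taxon 7, and Taxon 8 only — synapomorphy for {Taxon 1, Taxon 4, Taxon 7, Taxon 8}.
fused pelvic girdle (derived state '1') is unique to Taxon 1 (autapomorphy; uninformative for grouping).
spiracle pair III lost: derived state '0' in Taxon 7 and Taxon 8 only — synapomorphy for {Taxon 7, Taxon 8}.
webbed digits (derived state '1') is shared by Taxon 1 and Taxon 4 — a synapomorphy uniting that clade.
enlarged canines (derived state '0') is shared by all ingroup taxa — unites the whole ingroup.
Most parsimonious ingroup topology: (((Taxon 4,Taxon 1),(Taxon 8,Taxon 7)),Taxon 9).
The clade {Taxon 1, Taxon 4, Taxon 7, Taxon 8} is supported by retractile claws: its derived state '0' occurs in exactly those taxa and in no other taxon (including the outgroup).

retractile claws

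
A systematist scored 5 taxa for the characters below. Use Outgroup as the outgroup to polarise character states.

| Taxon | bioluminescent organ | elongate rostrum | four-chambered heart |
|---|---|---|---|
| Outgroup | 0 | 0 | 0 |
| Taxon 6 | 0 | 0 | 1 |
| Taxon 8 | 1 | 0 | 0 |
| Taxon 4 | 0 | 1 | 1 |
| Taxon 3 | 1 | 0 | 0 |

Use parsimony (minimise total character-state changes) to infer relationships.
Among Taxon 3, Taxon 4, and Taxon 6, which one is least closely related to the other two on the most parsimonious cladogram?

The outgroup has state '0' for every character, so '1' is the derived state throughout.
Only Taxon 3 and Taxon 8 show the derived state '1' for bioluminescent organ, supporting them as a clade.
elongate rostrum: derived state '1' in Taxon 4 only — an autapomorphy, so it tells us nothing about relationships among taxa.
Only Taxon 4 and Taxon 6 show the derived state '1' for four-chambered heart, supporting them as a clade.
Most parsimonious ingroup topology: ((Taxon 6,Taxon 4),(Taxon 8,Taxon 3)).
Taxon 4 and Taxon 6 share a more recent common ancestor with each other than either does with Taxon 3, so Taxon 3 is the least closely related of the three.

Taxon 3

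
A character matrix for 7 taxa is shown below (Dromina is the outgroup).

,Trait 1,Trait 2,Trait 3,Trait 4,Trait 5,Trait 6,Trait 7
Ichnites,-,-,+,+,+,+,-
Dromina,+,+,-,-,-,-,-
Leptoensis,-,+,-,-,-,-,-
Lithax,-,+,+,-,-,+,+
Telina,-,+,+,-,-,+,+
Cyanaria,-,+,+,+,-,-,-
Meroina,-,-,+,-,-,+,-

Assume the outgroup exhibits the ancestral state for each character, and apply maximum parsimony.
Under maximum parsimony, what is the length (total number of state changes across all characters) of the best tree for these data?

8

Character polarity is set by the outgroup: the derived state is whichever differs from the outgroup's state, so for Trait 1, Trait 2 the derived state is '-', and for the remaining characters it is '+'.
Trait 1 (derived state '-') is shared by all ingroup taxa — unites the whole ingroup.
Trait 2: derived state '-' in Ichnites and Meroina only — synapomorphy for {Ichnites, Meroina}.
Only Cyanaria, Ichnites, Lithax, Meroina, and Telina show the derived state '+' for Trait 3, supporting them as a clade.
Trait 4 groups Cyanaria and Ichnites, which is incompatible with the clades supported by the remaining characters; treating it as convergent (homoplasy) costs fewer steps than any alternative tree.
Trait 5: derived state '+' in Ichnites only — an autapomorphy, so it tells us nothing about relationships among taxa.
Trait 6 (derived state '+') is shared by Ichnites, Lithax, Meroina, and Telina — a synapomorphy uniting that clade.
Only Lithax and Telina show the derived state '+' for Trait 7, supporting them as a clade.
Most parsimonious ingroup topology: ((((Telina,Lithax),(Meroina,Ichnites)),Cyanaria),Leptoensis).
Changes per character on this tree: Trait 1: 1; Trait 2: 1; Trait 3: 1; Trait 4: 2; Trait 5: 1; Trait 6: 1; Trait 7: 1.
Total = 8.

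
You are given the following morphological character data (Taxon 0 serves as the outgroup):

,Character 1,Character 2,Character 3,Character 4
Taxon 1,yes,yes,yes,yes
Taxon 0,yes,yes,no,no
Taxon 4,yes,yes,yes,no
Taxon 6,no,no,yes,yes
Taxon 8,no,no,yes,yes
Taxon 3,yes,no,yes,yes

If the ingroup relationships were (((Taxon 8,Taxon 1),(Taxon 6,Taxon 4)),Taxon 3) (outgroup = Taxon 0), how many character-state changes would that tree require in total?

Map each character onto (((Taxon 8,Taxon 1),(Taxon 6,Taxon 4)),Taxon 3) (rooted by Taxon 0) and count the minimum state changes it requires (Fitch parsimony):
Character 1: 2; Character 2: 3; Character 3: 1; Character 4: 2.
Total tree length = 8.

8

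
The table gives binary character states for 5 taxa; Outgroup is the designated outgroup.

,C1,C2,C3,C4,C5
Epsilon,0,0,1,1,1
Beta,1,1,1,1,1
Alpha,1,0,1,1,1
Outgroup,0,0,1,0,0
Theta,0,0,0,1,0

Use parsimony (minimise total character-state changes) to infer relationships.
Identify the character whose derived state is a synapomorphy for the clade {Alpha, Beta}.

C1

Character polarity is set by the outgroup: the derived state is whichever differs from the outgroup's state, so for C3 the derived state is '0', and for the remaining characters it is '1'.
C1: derived state '1' in Alpha and Beta only — synapomorphy for {Alpha, Beta}.
C2 (derived state '1') is unique to Beta (autapomorphy; uninformative for grouping).
C3 (derived state '0') is unique to Theta (autapomorphy; uninformative for grouping).
C4 (derived state '1') is shared by all ingroup taxa — unites the whole ingroup.
Only Alpha, Beta, and Epsilon show the derived state '1' for C5, supporting them as a clade.
Most parsimonious ingroup topology: ((Epsilon,(Alpha,Beta)),Theta).
The clade {Alpha, Beta} is supported by C1: its derived state '1' occurs in exactly those taxa and in no other taxon (including the outgroup).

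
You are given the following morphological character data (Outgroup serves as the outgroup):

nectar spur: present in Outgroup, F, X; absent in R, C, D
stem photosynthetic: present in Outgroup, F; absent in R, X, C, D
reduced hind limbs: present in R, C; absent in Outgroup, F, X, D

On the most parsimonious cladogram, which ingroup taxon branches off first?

F

Character polarity is set by the outgroup: the derived state is whichever differs from the outgroup's state, so for nectar spur, stem photosynthetic the derived state is 'absent', and for the remaining characters it is 'present'.
Only C, D, and R show the derived state 'absent' for nectar spur, supporting them as a clade.
stem photosynthetic (derived state 'absent') is shared by C, D, R, and X — a synapomorphy uniting that clade.
reduced hind limbs (derived state 'present') is shared by C and R — a synapomorphy uniting that clade.
Most parsimonious ingroup topology: ((((R,C),D),X),F).
F is sister to the clade containing all other ingroup taxa, so it is the earliest-diverging (most basal) ingroup lineage.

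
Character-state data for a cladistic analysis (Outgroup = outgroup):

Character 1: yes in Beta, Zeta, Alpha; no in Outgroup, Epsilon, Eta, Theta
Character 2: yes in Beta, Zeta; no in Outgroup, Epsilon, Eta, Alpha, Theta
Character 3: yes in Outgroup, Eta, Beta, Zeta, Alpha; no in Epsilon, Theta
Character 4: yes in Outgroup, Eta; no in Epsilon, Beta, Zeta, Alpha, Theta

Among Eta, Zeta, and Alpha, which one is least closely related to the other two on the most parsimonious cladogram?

Character polarity is set by the outgroup: the derived state is whichever differs from the outgroup's state, so for Character 3, Character 4 the derived state is 'no', and for the remaining characters it is 'yes'.
Character 1 (derived state 'yes') is shared by Alpha, Beta, and Zeta — a synapomorphy uniting that clade.
Character 2 (derived state 'yes') is shared by Beta and Zeta — a synapomorphy uniting that clade.
Character 3 (derived state 'no') is shared by Epsilon and Theta — a synapomorphy uniting that clade.
Character 4: derived state 'no' in Alpha, Beta, Epsilon, Theta, and Zeta only — synapomorphy for {Alpha, Beta, Epsilon, Theta, Zeta}.
Most parsimonious ingroup topology: (((Epsilon,Theta),((Beta,Zeta),Alpha)),Eta).
Alpha and Zeta share a more recent common ancestor with each other than either does with Eta, so Eta is the least closely related of the three.

Eta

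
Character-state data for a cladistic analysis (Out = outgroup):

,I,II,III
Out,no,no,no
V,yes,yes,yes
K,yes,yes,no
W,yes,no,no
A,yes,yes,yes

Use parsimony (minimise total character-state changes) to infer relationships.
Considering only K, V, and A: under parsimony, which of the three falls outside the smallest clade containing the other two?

The outgroup has state 'no' for every character, so 'yes' is the derived state throughout.
All ingroup taxa share the derived state 'yes' for I; it defines the ingroup but does not resolve relationships within it.
II: derived state 'yes' in A, K, and V only — synapomorphy for {A, K, V}.
III: derived state 'yes' in A and V only — synapomorphy for {A, V}.
Most parsimonious ingroup topology: (((V,A),K),W).
V and A share a more recent common ancestor with each other than either does with K, so K is the least closely related of the three.

K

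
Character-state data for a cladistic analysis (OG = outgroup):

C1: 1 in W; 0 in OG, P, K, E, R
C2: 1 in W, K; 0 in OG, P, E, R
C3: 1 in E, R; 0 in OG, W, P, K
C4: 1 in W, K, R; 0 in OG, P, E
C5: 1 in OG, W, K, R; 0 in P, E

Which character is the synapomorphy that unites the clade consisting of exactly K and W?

C2

Character polarity is set by the outgroup: the derived state is whichever differs from the outgroup's state, so for C5 the derived state is '0', and for the remaining characters it is '1'.
C1: derived state '1' in W only — an autapomorphy, so it tells us nothing about relationships among taxa.
C2: derived state '1' in K and W only — synapomorphy for {K, W}.
C3 (state '1') occurs in E and R but conflicts with the nesting implied by the other characters — most parsimoniously interpreted as homoplasy.
C4: derived state '1' in K, R, and W only — synapomorphy for {K, R, W}.
C5 (derived state '0') is shared by E and P — a synapomorphy uniting that clade.
Most parsimonious ingroup topology: (((W,K),R),(P,E)).
The clade {K, W} is supported by C2: its derived state '1' occurs in exactly those taxa and in no other taxon (including the outgroup).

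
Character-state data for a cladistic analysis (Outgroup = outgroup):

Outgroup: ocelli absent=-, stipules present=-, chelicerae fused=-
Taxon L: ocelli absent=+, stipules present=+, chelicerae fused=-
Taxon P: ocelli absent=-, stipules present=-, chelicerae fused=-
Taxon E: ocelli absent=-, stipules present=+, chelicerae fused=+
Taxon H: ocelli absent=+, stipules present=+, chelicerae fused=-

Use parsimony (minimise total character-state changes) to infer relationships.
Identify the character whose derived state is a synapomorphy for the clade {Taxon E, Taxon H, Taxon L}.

The outgroup has state '-' for every character, so '+' is the derived state throughout.
ocelli absent (derived state '+') is shared by Taxon H and Taxon L — a synapomorphy uniting that clade.
stipules present: derived state '+' in Taxon E, Taxon H, and Taxon L only — synapomorphy for {Taxon E, Taxon H, Taxon L}.
chelicerae fused: derived state '+' in Taxon E only — an autapomorphy, so it tells us nothing about relationships among taxa.
Most parsimonious ingroup topology: (((Taxon L,Taxon H),Taxon E),Taxon P).
The clade {Taxon E, Taxon H, Taxon L} is supported by stipules present: its derived state '+' occurs in exactly those taxa and in no other taxon (including the outgroup).

stipules present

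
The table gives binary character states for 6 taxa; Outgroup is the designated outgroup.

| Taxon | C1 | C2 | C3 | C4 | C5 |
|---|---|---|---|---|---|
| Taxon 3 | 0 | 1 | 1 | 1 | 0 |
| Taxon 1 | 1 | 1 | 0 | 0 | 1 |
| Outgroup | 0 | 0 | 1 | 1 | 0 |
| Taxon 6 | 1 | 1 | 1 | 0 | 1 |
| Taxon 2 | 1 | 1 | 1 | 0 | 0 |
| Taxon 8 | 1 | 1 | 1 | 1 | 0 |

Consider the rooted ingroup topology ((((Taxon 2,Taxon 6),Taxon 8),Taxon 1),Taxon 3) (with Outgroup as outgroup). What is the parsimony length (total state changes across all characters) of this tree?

Map each character onto ((((Taxon 2,Taxon 6),Taxon 8),Taxon 1),Taxon 3) (rooted by Outgroup) and count the minimum state changes it requires (Fitch parsimony):
C1: 1; C2: 1; C3: 1; C4: 2; C5: 2.
Total tree length = 7.

7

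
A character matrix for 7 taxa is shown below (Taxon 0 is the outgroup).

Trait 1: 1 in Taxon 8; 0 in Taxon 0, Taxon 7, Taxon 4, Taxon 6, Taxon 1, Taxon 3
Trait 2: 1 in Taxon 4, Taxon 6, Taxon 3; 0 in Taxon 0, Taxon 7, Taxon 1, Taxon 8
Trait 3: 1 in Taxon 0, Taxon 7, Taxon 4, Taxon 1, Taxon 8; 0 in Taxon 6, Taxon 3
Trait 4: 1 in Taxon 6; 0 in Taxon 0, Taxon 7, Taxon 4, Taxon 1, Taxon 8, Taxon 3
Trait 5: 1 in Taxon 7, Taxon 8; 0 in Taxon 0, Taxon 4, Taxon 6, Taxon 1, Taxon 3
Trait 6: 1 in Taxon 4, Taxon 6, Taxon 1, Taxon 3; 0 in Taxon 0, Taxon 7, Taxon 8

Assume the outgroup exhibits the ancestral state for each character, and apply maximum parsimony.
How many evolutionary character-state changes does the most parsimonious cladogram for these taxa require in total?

6

Character polarity is set by the outgroup: the derived state is whichever differs from the outgroup's state, so for Trait 3 the derived state is '0', and for the remaining characters it is '1'.
Trait 1 (derived state '1') is unique to Taxon 8 (autapomorphy; uninformative for grouping).
Only Taxon 3, Taxon 4, and Taxon 6 show the derived state '1' for Trait 2, supporting them as a clade.
Trait 3: derived state '0' in Taxon 3 and Taxon 6 only — synapomorphy for {Taxon 3, Taxon 6}.
Trait 4 (derived state '1') is unique to Taxon 6 (autapomorphy; uninformative for grouping).
Trait 5 (derived state '1') is shared by Taxon 7 and Taxon 8 — a synapomorphy uniting that clade.
Only Taxon 1, Taxon 3, Taxon 4, and Taxon 6 show the derived state '1' for Trait 6, supporting them as a clade.
Most parsimonious ingroup topology: ((Taxon 7,Taxon 8),((Taxon 4,(Taxon 6,Taxon 3)),Taxon 1)).
Changes per character on this tree: Trait 1: 1; Trait 2: 1; Trait 3: 1; Trait 4: 1; Trait 5: 1; Trait 6: 1.
Total = 6.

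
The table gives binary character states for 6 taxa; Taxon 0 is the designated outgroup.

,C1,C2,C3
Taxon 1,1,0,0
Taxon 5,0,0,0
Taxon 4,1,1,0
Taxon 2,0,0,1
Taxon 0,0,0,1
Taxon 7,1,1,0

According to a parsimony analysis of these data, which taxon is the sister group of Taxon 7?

Taxon 4

Character polarity is set by the outgroup: the derived state is whichever differs from the outgroup's state, so for C3 the derived state is '0', and for the remaining characters it is '1'.
C1 (derived state '1') is shared by Taxon 1, Taxon 4, and Taxon 7 — a synapomorphy uniting that clade.
Only Taxon 4 and Taxon 7 show the derived state '1' for C2, supporting them as a clade.
C3: derived state '0' in Taxon 1, Taxon 4, Taxon 5, and Taxon 7 only — synapomorphy for {Taxon 1, Taxon 4, Taxon 5, Taxon 7}.
Most parsimonious ingroup topology: ((((Taxon 7,Taxon 4),Taxon 1),Taxon 5),Taxon 2).
Taxon 7 and Taxon 4 form a cherry on this tree, so they are sister taxa.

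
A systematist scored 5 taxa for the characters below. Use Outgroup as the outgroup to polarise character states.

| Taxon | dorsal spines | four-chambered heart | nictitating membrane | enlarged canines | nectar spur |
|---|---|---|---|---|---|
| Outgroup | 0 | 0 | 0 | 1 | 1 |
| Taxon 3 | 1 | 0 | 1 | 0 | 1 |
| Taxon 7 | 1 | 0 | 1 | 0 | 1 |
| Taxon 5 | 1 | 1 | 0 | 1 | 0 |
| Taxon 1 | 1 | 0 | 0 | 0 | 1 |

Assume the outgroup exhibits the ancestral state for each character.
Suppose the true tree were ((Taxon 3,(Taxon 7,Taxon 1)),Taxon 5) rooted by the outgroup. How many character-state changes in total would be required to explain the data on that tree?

6

Map each character onto ((Taxon 3,(Taxon 7,Taxon 1)),Taxon 5) (rooted by Outgroup) and count the minimum state changes it requires (Fitch parsimony):
dorsal spines: 1; four-chambered heart: 1; nictitating membrane: 2; enlarged canines: 1; nectar spur: 1.
Total tree length = 6.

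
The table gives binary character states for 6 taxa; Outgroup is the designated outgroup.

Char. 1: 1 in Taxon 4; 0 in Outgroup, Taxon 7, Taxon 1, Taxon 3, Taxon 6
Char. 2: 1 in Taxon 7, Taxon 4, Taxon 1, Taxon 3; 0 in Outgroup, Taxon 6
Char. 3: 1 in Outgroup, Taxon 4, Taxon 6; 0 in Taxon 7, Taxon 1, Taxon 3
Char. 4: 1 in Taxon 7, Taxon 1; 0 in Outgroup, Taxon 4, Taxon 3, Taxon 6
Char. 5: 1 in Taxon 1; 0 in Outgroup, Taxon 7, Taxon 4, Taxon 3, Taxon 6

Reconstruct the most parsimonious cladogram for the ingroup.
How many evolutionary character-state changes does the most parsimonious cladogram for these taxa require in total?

5

Character polarity is set by the outgroup: the derived state is whichever differs from the outgroup's state, so for Char. 3 the derived state is '0', and for the remaining characters it is '1'.
Char. 1: derived state '1' in Taxon 4 only — an autapomorphy, so it tells us nothing about relationships among taxa.
Only Taxon 1, Taxon 3, Taxon 4, and Taxon 7 show the derived state '1' for Char. 2, supporting them as a clade.
Char. 3 (derived state '0') is shared by Taxon 1, Taxon 3, and Taxon 7 — a synapomorphy uniting that clade.
Char. 4 (derived state '1') is shared by Taxon 1 and Taxon 7 — a synapomorphy uniting that clade.
Char. 5: derived state '1' in Taxon 1 only — an autapomorphy, so it tells us nothing about relationships among taxa.
Most parsimonious ingroup topology: ((((Taxon 7,Taxon 1),Taxon 3),Taxon 4),Taxon 6).
Changes per character on this tree: Char. 1: 1; Char. 2: 1; Char. 3: 1; Char. 4: 1; Char. 5: 1.
Total = 5.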